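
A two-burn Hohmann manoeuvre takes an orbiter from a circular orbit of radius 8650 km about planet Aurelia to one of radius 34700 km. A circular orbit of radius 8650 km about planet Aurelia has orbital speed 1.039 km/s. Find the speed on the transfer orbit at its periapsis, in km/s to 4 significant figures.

v = 1.315 km/s

From the circular-orbit relation v² = μ/r at r = 8650 km: μ = v²r = (1.039)² × 8650 = 9337.86 km³/s².
Semi-major axis of the transfer orbit: a_t = (8650 + 34700)/2 = 21675 km.
The periapsis of the transfer ellipse is at r = 8650 km.
From the vis-viva equation, v = √[μ(2/r − 1/a_t)] = 1.315 km/s.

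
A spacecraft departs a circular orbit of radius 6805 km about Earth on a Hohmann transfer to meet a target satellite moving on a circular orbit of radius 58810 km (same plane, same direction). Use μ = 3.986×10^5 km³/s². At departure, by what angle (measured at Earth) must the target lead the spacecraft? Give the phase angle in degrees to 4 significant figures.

φ = 105.0°

Transfer-ellipse semi-major axis a_t = (r₁ + r₂)/2 = (6805 + 58810)/2 = 32807.5 km.
The half-period of the transfer ellipse is t = π√(a_t³/μ) = 29570 s.
The target's mean motion on its circular orbit is ω₂ = √(μ/r₂³) = 4.427×10^-5 rad/s.
Angle swept by the target during transfer: ω₂·t = 1.309 rad = 75.00°.
Arrival is 180° from departure on the ellipse, so φ = 180° − 75.00° = 105.0°.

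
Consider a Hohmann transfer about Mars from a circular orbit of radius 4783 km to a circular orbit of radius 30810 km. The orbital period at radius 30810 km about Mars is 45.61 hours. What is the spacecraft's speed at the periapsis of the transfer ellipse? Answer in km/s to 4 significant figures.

v = 3.937 km/s

From Kepler's third law T² = 4π²r³/μ at r = 30810 km, T = 45.61 hours = 45.61 × 3600 s = 1.64196×10^5 s: μ = 4π²r³/T² = 42826.2 km³/s².
Semi-major axis of the transfer orbit: a_t = (4783 + 30810)/2 = 17796.5 km.
The periapsis of the transfer ellipse is at r = 4783 km.
Applying v² = μ(2/r − 1/a_t): v = 3.937 km/s.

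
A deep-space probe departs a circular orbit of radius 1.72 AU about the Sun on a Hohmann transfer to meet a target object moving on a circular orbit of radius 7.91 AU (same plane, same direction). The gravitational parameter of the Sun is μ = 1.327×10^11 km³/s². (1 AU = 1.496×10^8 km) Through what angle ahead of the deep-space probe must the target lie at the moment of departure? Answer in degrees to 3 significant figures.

φ = 94.5°

In km: r₁ = 1.72 × 1.496×10^8 = 2.57312×10^8 km; r₂ = 7.91 × 1.496×10^8 = 1.183336×10^9 km.
Semi-major axis of the transfer orbit: a_t = (2.57312×10^8 + 1.183336×10^9)/2 = 7.20324×10^8 km.
The half-period of the transfer ellipse is t = π√(a_t³/μ) = 1.667×10^8 s.
Target angular speed ω₂ = √(μ/r₂³) = 8.949×10^-9 rad/s.
Angle swept by the target during transfer: ω₂·t = 1.492 rad = 85.49°.
The deep-space probe traverses 180° on the transfer ellipse, so the target must lead by 180° − 85.49° = 94.5°.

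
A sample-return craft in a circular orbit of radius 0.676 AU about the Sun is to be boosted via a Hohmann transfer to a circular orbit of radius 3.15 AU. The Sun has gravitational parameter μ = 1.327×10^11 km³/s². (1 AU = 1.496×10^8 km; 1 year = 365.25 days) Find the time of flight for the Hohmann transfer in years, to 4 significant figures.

t = 1.323 years

In km: r₁ = 0.676 × 1.496×10^8 = 1.011296×10^8 km; r₂ = 3.15 × 1.496×10^8 = 4.7124×10^8 km.
The Hohmann ellipse has a_t = (r₁ + r₂)/2 = 2.861848×10^8 km.
Transfer time t = π√(a_t³/μ) = π√((2.861848×10^8)³ / 1.327×10^11) = 4.175×10^7 s.
Converting: 4.175×10^7 s ÷ 3.15576×10^7 s/year (365.25 × 86400) = 1.323 years.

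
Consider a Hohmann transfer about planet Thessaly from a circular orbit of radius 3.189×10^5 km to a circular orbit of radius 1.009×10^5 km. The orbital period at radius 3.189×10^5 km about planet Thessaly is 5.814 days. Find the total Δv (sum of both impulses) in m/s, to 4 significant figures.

From Kepler's third law T² = 4π²r³/μ at r = 3.189×10^5 km, T = 5.814 days = 5.814 × 86400 s = 5.023296×10^5 s: μ = 4π²r³/T² = 5.07394×10^6 km³/s².
The Hohmann ellipse has a_t = (r₁ + r₂)/2 = 2.099×10^5 km.
Circular speed at r₁: v₁ = √(μ/r₁) = √(5.07394×10^6/3.189×10^5) = 3.98883 km/s.
Transfer-orbit speed at r₁ (vis-viva): v_a = √[μ(2/r₁ − 1/a_t)] = 2.76557 km/s.
First burn Δv₁ = |v_a − v₁| = 1.2233 km/s.
At r₂, v₂ = √(μ/r₂) = 7.0913 km/s.
Transfer-orbit speed at r₂: v_p = √[μ(2/r₂ − 1/a_t)] = 8.7407 km/s.
Second burn Δv₂ = |v₂ − v_p| = 1.6494 km/s.
Δv = Δv₁ + Δv₂ = 1.2233 + 1.6494 = 2.873 km/s.

Δv = 2873 m/s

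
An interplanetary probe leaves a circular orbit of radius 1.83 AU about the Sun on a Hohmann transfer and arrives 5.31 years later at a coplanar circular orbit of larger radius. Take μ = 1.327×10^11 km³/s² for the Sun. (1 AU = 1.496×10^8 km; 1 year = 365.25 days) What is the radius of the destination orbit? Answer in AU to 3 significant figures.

In km: r₁ = 1.83 × 1.496×10^8 = 2.73768×10^8 km.
Transfer time t = 5.31 years × 365.25 × 86400 s = 1.67570856×10^8 s, and t = π√(a_t³/μ).
So a_t = (μ t²/π²)^(1/3) = (1.327×10^11 × (1.67570856×10^8)² / π²)^(1/3) = 7.2275×10^8 km.
Since a_t = (r₁ + r₂)/2, r₂ = 2a_t − r₁ = 2×7.2275×10^8 − 2.73768×10^8 = 1.171732×10^9 km.
In AU: r₂ = 1.171732×10^9 / 1.496×10^8 = 7.83 AU.

r₂ = 7.83 AU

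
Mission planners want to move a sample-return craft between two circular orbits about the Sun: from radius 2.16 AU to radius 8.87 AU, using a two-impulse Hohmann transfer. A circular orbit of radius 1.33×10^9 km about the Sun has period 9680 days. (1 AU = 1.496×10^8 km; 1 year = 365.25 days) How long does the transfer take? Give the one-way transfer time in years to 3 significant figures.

t = 6.47 years

From Kepler's third law T² = 4π²r³/μ at r = 1.33×10^9 km, T = 9680 days = 9680 × 86400 s = 8.36352×10^8 s: μ = 4π²r³/T² = 1.32781×10^11 km³/s².
In km: r₁ = 2.16 × 1.496×10^8 = 3.23136×10^8 km; r₂ = 8.87 × 1.496×10^8 = 1.326952×10^9 km.
Semi-major axis of the transfer orbit: a_t = (3.23136×10^8 + 1.326952×10^9)/2 = 8.25044×10^8 km.
By Kepler's third law the transfer-orbit period is T = 2π√(a_t³/μ), so t = T/2 = 2.043×10^8 s.
Converting: 2.043×10^8 s ÷ 3.15576×10^7 s/year (365.25 × 86400) = 6.47 years.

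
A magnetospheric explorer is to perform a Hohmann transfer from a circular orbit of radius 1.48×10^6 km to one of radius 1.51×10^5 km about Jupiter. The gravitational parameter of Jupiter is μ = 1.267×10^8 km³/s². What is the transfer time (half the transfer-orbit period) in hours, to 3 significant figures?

t = 57.1 hours

The Hohmann ellipse has a_t = (r₁ + r₂)/2 = 8.155×10^5 km.
By Kepler's third law the transfer-orbit period is T = 2π√(a_t³/μ), so t = T/2 = 2.055×10^5 s.
Converting: 2.055×10^5 s ÷ 3600 s/hour = 57.1 hours.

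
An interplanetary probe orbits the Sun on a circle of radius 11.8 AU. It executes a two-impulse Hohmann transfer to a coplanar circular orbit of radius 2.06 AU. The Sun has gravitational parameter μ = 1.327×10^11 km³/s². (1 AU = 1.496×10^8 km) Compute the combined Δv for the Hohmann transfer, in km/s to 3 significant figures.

In km: r₁ = 11.8 × 1.496×10^8 = 1.76528×10^9 km; r₂ = 2.06 × 1.496×10^8 = 3.08176×10^8 km.
Transfer-ellipse semi-major axis a_t = (r₁ + r₂)/2 = (1.76528×10^9 + 3.08176×10^8)/2 = 1.036728×10^9 km.
Circular speed at r₁: v₁ = √(μ/r₁) = √(1.327×10^11/1.76528×10^9) = 8.670 km/s.
On the transfer ellipse at r₁, v² = μ(2/r − 1/a) gives v_a = √[μ(2/r₁ − 1/a_t)] = 4.727 km/s.
First burn Δv₁ = |v_a − v₁| = 3.943 km/s.
Circular speed at r₂: v₂ = √(μ/r₂) = 20.751 km/s.
Transfer-orbit speed at r₂: v_p = √[μ(2/r₂ − 1/a_t)] = 27.078 km/s.
Second burn Δv₂ = |v₂ − v_p| = 6.327 km/s.
Total Δv = Δv₁ + Δv₂ = 10.27 km/s.

Δv = 10.3 km/s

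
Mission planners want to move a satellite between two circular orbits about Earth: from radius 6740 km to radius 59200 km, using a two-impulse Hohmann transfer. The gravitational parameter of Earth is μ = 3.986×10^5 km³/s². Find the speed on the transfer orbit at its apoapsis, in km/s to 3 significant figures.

v = 1.17 km/s

Transfer-ellipse semi-major axis a_t = (r₁ + r₂)/2 = (6740 + 59200)/2 = 32970 km.
The apoapsis of the transfer ellipse is at r = 59200 km.
From the vis-viva equation, v = √[μ(2/r − 1/a_t)] = 1.173 km/s.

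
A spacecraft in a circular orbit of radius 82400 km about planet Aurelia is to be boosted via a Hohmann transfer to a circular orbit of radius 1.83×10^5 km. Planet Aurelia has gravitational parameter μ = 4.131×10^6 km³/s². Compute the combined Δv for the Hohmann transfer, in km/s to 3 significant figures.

Semi-major axis of the transfer orbit: a_t = (82400 + 1.830×10^5)/2 = 1.327×10^5 km.
Circular speed at r₁: v₁ = √(μ/r₁) = √(4.131×10^6/82400) = 7.08050 km/s.
On the transfer ellipse at r₁, v² = μ(2/r − 1/a) gives v_p = √[μ(2/r₁ − 1/a_t)] = 8.31484 km/s.
First burn Δv₁ = |v_p − v₁| = 1.23434 km/s.
At r₂, v₂ = √(μ/r₂) = 4.7511862 km/s.
Transfer-orbit speed at r₂: v_a = √[μ(2/r₂ − 1/a_t)] = 3.7439514 km/s.
Second burn Δv₂ = |v₂ − v_a| = 1.00723 km/s.
Total Δv = Δv₁ + Δv₂ = 2.242 km/s.

Δv = 2.24 km/s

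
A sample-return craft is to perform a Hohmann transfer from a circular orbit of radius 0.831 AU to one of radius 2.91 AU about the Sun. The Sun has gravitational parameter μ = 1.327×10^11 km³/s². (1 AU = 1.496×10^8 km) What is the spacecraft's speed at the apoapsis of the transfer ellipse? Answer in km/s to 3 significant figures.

In km: r₁ = 0.831 × 1.496×10^8 = 1.243176×10^8 km; r₂ = 2.91 × 1.496×10^8 = 4.35336×10^8 km.
The Hohmann ellipse has a_t = (r₁ + r₂)/2 = 2.798268×10^8 km.
At apoapsis, r = 4.35336×10^8 km.
Vis-viva: v = √[μ(2/r − 1/a_t)] = √[1.327×10^11 × (2/4.35336×10^8 − 1/2.798268×10^8)] = 11.64 km/s.

v = 11.6 km/s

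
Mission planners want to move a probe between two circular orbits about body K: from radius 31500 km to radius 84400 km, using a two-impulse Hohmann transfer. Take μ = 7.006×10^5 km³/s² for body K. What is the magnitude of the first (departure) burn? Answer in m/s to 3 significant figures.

Semi-major axis of the transfer orbit: a_t = (31500 + 84400)/2 = 57950 km.
Circular speed at r = 31500 km: v_c = √(μ/r) = 4.7161 km/s.
Vis-viva on the transfer ellipse at r = 31500 km gives v_t = √[μ(2/r − 1/a_t)] = 5.6915 km/s.
Δv₁ = |v_t − v_c| = |5.6915 − 4.7161| = 0.9754 km/s.

Δv₁ = 975 m/s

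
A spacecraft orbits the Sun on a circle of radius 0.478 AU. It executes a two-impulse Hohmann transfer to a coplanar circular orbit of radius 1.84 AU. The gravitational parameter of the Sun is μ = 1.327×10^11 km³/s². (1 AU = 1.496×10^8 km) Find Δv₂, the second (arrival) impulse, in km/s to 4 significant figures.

In km: r₁ = 0.478 × 1.496×10^8 = 7.15088×10^7 km; r₂ = 1.84 × 1.496×10^8 = 2.75264×10^8 km.
Transfer-ellipse semi-major axis a_t = (r₁ + r₂)/2 = (7.15088×10^7 + 2.75264×10^8)/2 = 1.733864×10^8 km.
Circular speed at r = 2.75264×10^8 km: v_c = √(μ/r) = 21.956 km/s.
Transfer-orbit speed at the same r (vis-viva, a = a_t): v_t = √[μ(2/r − 1/a_t)] = 14.100 km/s.
Δv₂ = |v_t − v_c| = |14.100 − 21.956| = 7.856 km/s.

Δv₂ = 7.856 km/s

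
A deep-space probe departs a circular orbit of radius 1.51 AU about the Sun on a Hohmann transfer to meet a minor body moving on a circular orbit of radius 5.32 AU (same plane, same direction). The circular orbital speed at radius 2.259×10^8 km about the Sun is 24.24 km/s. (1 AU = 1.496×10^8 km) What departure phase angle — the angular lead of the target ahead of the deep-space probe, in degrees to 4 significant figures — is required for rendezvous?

From the circular-orbit relation v² = μ/r at r = 2.259×10^8 km: μ = v²r = (24.24)² × 2.259×10^8 = 1.32734×10^11 km³/s².
In km: r₁ = 1.51 × 1.496×10^8 = 2.25896×10^8 km; r₂ = 5.32 × 1.496×10^8 = 7.95872×10^8 km.
Semi-major axis of the transfer orbit: a_t = (2.25896×10^8 + 7.95872×10^8)/2 = 5.10884×10^8 km.
Transfer time t = π√(a_t³/μ) = 9.95732×10^7 s.
Target angular speed ω₂ = √(μ/r₂³) = 1.62265×10^-8 rad/s.
Angle swept by the target during transfer: ω₂·t = 1.6157 rad = 92.57°.
The deep-space probe traverses 180° on the transfer ellipse, so the target must lead by 180° − 92.57° = 87.43°.

φ = 87.43°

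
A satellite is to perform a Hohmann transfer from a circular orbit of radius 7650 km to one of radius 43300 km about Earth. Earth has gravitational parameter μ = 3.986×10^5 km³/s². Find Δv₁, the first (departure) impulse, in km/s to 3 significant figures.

Semi-major axis of the transfer orbit: a_t = (7650 + 43300)/2 = 25475 km.
On the circular orbit at r = 7650 km, v_c = √(μ/r) = 7.21835 km/s.
Vis-viva on the transfer ellipse at r = 7650 km gives v_t = √[μ(2/r − 1/a_t)] = 9.41076 km/s.
Δv₁ = |v_t − v_c| = |9.41076 − 7.21835| = 2.192 km/s.

Δv₁ = 2.19 km/s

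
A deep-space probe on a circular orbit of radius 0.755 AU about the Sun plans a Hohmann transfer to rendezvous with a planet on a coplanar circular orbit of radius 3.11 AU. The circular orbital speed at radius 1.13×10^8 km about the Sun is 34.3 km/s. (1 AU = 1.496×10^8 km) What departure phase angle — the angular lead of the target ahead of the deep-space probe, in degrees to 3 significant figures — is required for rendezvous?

From the circular-orbit relation v² = μ/r at r = 1.13×10^8 km: μ = v²r = (34.3)² × 1.13×10^8 = 1.32943×10^11 km³/s².
In km: r₁ = 0.755 × 1.496×10^8 = 1.12948×10^8 km; r₂ = 3.11 × 1.496×10^8 = 4.65256×10^8 km.
The Hohmann ellipse has a_t = (r₁ + r₂)/2 = 2.89102×10^8 km.
Transfer time t = π√(a_t³/μ) = 4.2354×10^7 s.
The target's mean motion on its circular orbit is ω₂ = √(μ/r₂³) = 3.6333×10^-8 rad/s.
Angle swept by the target during transfer: ω₂·t = 1.5388 rad = 88.17°.
Arrival is 180° from departure on the ellipse, so φ = 180° − 88.17° = 91.8°.

φ = 91.8°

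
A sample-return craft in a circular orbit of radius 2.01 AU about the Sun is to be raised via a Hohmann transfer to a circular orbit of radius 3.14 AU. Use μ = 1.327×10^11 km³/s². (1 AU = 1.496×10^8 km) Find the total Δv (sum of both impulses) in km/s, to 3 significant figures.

In km: r₁ = 2.01 × 1.496×10^8 = 3.00696×10^8 km; r₂ = 3.14 × 1.496×10^8 = 4.69744×10^8 km.
Transfer-ellipse semi-major axis a_t = (r₁ + r₂)/2 = (3.00696×10^8 + 4.69744×10^8)/2 = 3.8522×10^8 km.
Circular speed at r₁: v₁ = √(μ/r₁) = √(1.327×10^11/3.00696×10^8) = 21.01 km/s.
On the transfer ellipse at r₁, vis-viva gives v_p = √[μ(2/r₁ − 1/a_t)] = 23.20 km/s.
First burn Δv₁ = |v_p − v₁| = 2.190 km/s.
At r₂, v₂ = √(μ/r₂) = 16.808 km/s.
Transfer-orbit speed at r₂: v_a = √[μ(2/r₂ − 1/a_t)] = 14.850 km/s.
Second burn Δv₂ = |v₂ − v_a| = 1.958 km/s.
Δv = Δv₁ + Δv₂ = 2.190 + 1.958 = 4.148 km/s.

Δv = 4.15 km/s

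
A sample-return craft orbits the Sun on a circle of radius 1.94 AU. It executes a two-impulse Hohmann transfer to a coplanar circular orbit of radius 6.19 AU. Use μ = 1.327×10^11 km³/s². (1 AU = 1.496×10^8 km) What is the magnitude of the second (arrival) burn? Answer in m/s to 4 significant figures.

Δv₂ = 3701 m/s

In km: r₁ = 1.94 × 1.496×10^8 = 2.90224×10^8 km; r₂ = 6.19 × 1.496×10^8 = 9.26024×10^8 km.
Semi-major axis of the transfer orbit: a_t = (2.90224×10^8 + 9.26024×10^8)/2 = 6.08124×10^8 km.
Circular speed at r = 9.26024×10^8 km: v_c = √(μ/r) = 11.971 km/s.
Transfer-orbit speed at the same r (vis-viva, a = a_t): v_t = √[μ(2/r − 1/a_t)] = 8.2698 km/s.
Δv₂ = |v_t − v_c| = |8.2698 − 11.971| = 3.701 km/s.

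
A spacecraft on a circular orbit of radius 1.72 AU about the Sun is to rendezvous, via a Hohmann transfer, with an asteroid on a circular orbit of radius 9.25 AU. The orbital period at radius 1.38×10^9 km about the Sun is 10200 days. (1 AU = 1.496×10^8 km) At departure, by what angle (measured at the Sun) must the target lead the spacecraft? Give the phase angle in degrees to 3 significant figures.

From Kepler's third law T² = 4π²r³/μ at r = 1.38×10^9 km, T = 10200 days = 10200 × 86400 s = 8.8128×10^8 s: μ = 4π²r³/T² = 1.33589×10^11 km³/s².
In km: r₁ = 1.72 × 1.496×10^8 = 2.57312×10^8 km; r₂ = 9.25 × 1.496×10^8 = 1.3838×10^9 km.
Transfer-ellipse semi-major axis a_t = (r₁ + r₂)/2 = (2.57312×10^8 + 1.3838×10^9)/2 = 8.20556×10^8 km.
The half-period of the transfer ellipse is t = π√(a_t³/μ) = 2.0204×10^8 s.
The target's mean motion on its circular orbit is ω₂ = √(μ/r₂³) = 7.1003×10^-9 rad/s.
Angle swept by the target during transfer: ω₂·t = 1.4345 rad = 82.19°.
The spacecraft traverses 180° on the transfer ellipse, so the target must lead by 180° − 82.19° = 97.8°.

φ = 97.8°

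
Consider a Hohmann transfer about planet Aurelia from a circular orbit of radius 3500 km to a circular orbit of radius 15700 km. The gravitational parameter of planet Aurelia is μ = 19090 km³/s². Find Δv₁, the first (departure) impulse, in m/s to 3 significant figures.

Transfer-ellipse semi-major axis a_t = (r₁ + r₂)/2 = (3500 + 15700)/2 = 9600 km.
Circular speed at r = 3500 km: v_c = √(μ/r) = 2.3354 km/s.
Transfer-orbit speed at the same r (vis-viva, a = a_t): v_t = √[μ(2/r − 1/a_t)] = 2.9866 km/s.
Δv₁ = |v_t − v_c| = |2.9866 − 2.3354| = 0.6512 km/s.

Δv₁ = 651 m/s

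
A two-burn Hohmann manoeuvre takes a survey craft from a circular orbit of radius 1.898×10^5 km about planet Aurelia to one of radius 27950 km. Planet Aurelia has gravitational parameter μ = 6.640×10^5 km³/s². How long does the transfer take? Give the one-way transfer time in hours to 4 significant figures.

t = 38.47 hours

The Hohmann ellipse has a_t = (r₁ + r₂)/2 = 1.08875×10^5 km.
By Kepler's third law the transfer-orbit period is T = 2π√(a_t³/μ), so t = T/2 = 1.385×10^5 s.
Converting: 1.385×10^5 s ÷ 3600 s/hour = 38.47 hours.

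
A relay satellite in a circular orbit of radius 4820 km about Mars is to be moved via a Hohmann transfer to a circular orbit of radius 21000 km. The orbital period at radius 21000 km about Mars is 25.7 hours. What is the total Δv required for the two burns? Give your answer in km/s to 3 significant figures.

From Kepler's third law T² = 4π²r³/μ at r = 21000 km, T = 25.7 hours = 25.7 × 3600 s = 92520 s: μ = 4π²r³/T² = 42711.7 km³/s².
The Hohmann ellipse has a_t = (r₁ + r₂)/2 = 12910 km.
Circular speed at r₁: v₁ = √(μ/r₁) = √(42711.7/4820) = 2.97680 km/s.
Transfer-orbit speed at r₁ (vis-viva equation): v_p = √[μ(2/r₁ − 1/a_t)] = 3.79661 km/s.
First burn Δv₁ = |v_p − v₁| = 0.81981 km/s.
Circular speed at r₂: v₂ = √(μ/r₂) = 1.42614 km/s.
Transfer-orbit speed at r₂: v_a = √[μ(2/r₂ − 1/a_t)] = 0.871413 km/s.
Second burn Δv₂ = |v₂ − v_a| = 0.55473 km/s.
Δv = Δv₁ + Δv₂ = 0.81981 + 0.55473 = 1.375 km/s.

Δv = 1.37 km/s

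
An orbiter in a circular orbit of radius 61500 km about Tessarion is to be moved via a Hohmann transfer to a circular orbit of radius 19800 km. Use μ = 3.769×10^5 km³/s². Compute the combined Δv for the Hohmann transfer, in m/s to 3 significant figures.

Δv = 1750 m/s

Transfer-ellipse semi-major axis a_t = (r₁ + r₂)/2 = (61500 + 19800)/2 = 40650 km.
Circular speed at r₁: v₁ = √(μ/r₁) = √(3.769×10^5/61500) = 2.47557 km/s.
Transfer-orbit speed at r₁ (vis-viva equation): v_a = √[μ(2/r₁ − 1/a_t)] = 1.72774 km/s.
First burn Δv₁ = |v_a − v₁| = 0.74783 km/s.
Circular speed at r₂: v₂ = √(μ/r₂) = 4.3630 km/s.
Transfer-orbit speed at r₂: v_p = √[μ(2/r₂ − 1/a_t)] = 5.3665 km/s.
Second burn Δv₂ = |v₂ − v_p| = 1.0035 km/s.
Δv = Δv₁ + Δv₂ = 0.74783 + 1.0035 = 1.751 km/s.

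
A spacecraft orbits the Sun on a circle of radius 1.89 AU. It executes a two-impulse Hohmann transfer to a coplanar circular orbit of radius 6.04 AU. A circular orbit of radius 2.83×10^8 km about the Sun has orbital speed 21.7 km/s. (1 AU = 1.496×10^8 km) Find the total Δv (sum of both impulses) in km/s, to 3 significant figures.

Δv = 8.84 km/s

From the circular-orbit relation v² = μ/r at r = 2.83×10^8 km: μ = v²r = (21.7)² × 2.83×10^8 = 1.33262×10^11 km³/s².
In km: r₁ = 1.89 × 1.496×10^8 = 2.82744×10^8 km; r₂ = 6.04 × 1.496×10^8 = 9.03584×10^8 km.
Transfer-ellipse semi-major axis a_t = (r₁ + r₂)/2 = (2.82744×10^8 + 9.03584×10^8)/2 = 5.93164×10^8 km.
Circular speed at r₁: v₁ = √(μ/r₁) = √(1.33262×10^11/2.82744×10^8) = 21.710 km/s.
Transfer-orbit speed at r₁ (vis-viva): v_p = √[μ(2/r₁ − 1/a_t)] = 26.795 km/s.
First burn Δv₁ = |v_p − v₁| = 5.085 km/s.
At r₂, v₂ = √(μ/r₂) = 12.1442 km/s.
Transfer-orbit speed at r₂: v_a = √[μ(2/r₂ − 1/a_t)] = 8.38452 km/s.
Second burn Δv₂ = |v₂ − v_a| = 3.760 km/s.
Δv = Δv₁ + Δv₂ = 5.085 + 3.760 = 8.845 km/s.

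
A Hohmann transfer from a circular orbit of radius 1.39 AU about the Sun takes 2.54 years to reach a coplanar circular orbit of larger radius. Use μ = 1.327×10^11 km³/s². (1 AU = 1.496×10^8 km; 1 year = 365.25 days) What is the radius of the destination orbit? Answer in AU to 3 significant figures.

In km: r₁ = 1.39 × 1.496×10^8 = 2.07944×10^8 km.
Transfer time t = 2.54 years × 365.25 × 86400 s = 8.0156304×10^7 s, and t = π√(a_t³/μ).
So a_t = (μ t²/π²)^(1/3) = (1.327×10^11 × (8.0156304×10^7)² / π²)^(1/3) = 4.4206×10^8 km.
Since a_t = (r₁ + r₂)/2, r₂ = 2a_t − r₁ = 2×4.4206×10^8 − 2.07944×10^8 = 6.76176×10^8 km.
In AU: r₂ = 6.76176×10^8 / 1.496×10^8 = 4.52 AU.

r₂ = 4.52 AU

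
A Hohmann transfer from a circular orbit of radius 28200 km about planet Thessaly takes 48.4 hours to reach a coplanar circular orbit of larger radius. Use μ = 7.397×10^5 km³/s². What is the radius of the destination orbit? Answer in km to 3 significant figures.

r₂ = 2.35×10^5 km

Transfer time t = 48.4 hours = 1.7424×10^5 s, and t = π√(a_t³/μ).
So a_t = (μ t²/π²)^(1/3) = (7.397×10^5 × (1.7424×10^5)² / π²)^(1/3) = 1.3153×10^5 km.
Since a_t = (r₁ + r₂)/2, r₂ = 2a_t − r₁ = 2×1.3153×10^5 − 28200 = 2.3486×10^5 km.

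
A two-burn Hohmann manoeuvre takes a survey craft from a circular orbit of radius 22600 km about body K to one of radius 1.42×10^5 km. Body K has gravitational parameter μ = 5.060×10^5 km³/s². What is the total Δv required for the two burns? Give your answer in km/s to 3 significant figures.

Δv = 2.38 km/s

Semi-major axis of the transfer orbit: a_t = (22600 + 1.420×10^5)/2 = 82300 km.
Circular speed at r₁: v₁ = √(μ/r₁) = √(5.060×10^5/22600) = 4.7317 km/s.
On the transfer ellipse at r₁, vis-viva gives v_p = √[μ(2/r₁ − 1/a_t)] = 6.2153 km/s.
First burn Δv₁ = |v_p − v₁| = 1.4836 km/s.
Circular speed at r₂: v₂ = √(μ/r₂) = 1.88769 km/s.
Transfer-orbit speed at r₂: v_a = √[μ(2/r₂ − 1/a_t)] = 0.989203 km/s.
Second burn Δv₂ = |v₂ − v_a| = 0.89849 km/s.
Total Δv = Δv₁ + Δv₂ = 2.382 km/s.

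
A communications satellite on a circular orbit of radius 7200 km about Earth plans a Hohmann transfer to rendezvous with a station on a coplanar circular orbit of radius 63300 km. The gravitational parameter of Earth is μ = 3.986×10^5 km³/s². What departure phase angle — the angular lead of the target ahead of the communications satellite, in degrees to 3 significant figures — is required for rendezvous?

φ = 105°

The Hohmann ellipse has a_t = (r₁ + r₂)/2 = 35250 km.
Transfer time t = π√(a_t³/μ) = 32932 s.
Target angular speed ω₂ = √(μ/r₂³) = 3.9643×10^-5 rad/s.
Angle swept by the target during transfer: ω₂·t = 1.3055 rad = 74.80°.
Arrival is 180° from departure on the ellipse, so φ = 180° − 74.80° = 105°.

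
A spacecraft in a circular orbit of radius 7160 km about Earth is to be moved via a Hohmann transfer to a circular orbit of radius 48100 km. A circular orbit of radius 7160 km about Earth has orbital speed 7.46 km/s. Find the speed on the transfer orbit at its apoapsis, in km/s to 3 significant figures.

v = 1.47 km/s

From the circular-orbit relation v² = μ/r at r = 7160 km: μ = v²r = (7.46)² × 7160 = 3.98465×10^5 km³/s².
Semi-major axis of the transfer orbit: a_t = (7160 + 48100)/2 = 27630 km.
At apoapsis, r = 48100 km.
From the vis-viva equation, v = √[μ(2/r − 1/a_t)] = 1.465 km/s.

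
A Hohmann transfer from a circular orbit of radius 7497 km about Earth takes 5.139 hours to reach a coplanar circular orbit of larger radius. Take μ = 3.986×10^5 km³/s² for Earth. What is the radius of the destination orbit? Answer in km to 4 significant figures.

Transfer time t = 5.139 hours = 18500.4 s, and t = π√(a_t³/μ).
So a_t = (μ t²/π²)^(1/3) = (3.986×10^5 × (18500.4)² / π²)^(1/3) = 23999 km.
Since a_t = (r₁ + r₂)/2, r₂ = 2a_t − r₁ = 2×23999 − 7497 = 40501 km.

r₂ = 40500 km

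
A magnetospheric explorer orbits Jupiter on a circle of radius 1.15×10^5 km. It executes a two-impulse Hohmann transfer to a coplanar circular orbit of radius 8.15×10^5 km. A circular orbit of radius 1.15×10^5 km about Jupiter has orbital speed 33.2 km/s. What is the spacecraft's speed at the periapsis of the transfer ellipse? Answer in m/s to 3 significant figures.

From the circular-orbit relation v² = μ/r at r = 1.15×10^5 km: μ = v²r = (33.2)² × 1.15×10^5 = 1.26758×10^8 km³/s².
Semi-major axis of the transfer orbit: a_t = (1.150×10^5 + 8.150×10^5)/2 = 4.650×10^5 km.
At periapsis, r = 1.150×10^5 km.
Applying v² = μ(2/r − 1/a_t): v = 43.95 km/s.

v = 44000 m/s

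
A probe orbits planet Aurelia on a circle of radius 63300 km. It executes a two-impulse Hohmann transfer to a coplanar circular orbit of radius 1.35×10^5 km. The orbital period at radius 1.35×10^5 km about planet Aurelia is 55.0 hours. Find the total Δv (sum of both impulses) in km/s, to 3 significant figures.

Δv = 1.90 km/s

From Kepler's third law T² = 4π²r³/μ at r = 1.35×10^5 km, T = 55.0 hours = 55.0 × 3600 s = 1.980×10^5 s: μ = 4π²r³/T² = 2.47760×10^6 km³/s².
The Hohmann ellipse has a_t = (r₁ + r₂)/2 = 99150 km.
At r₁ the circular-orbit speed is v₁ = √(μ/r₁) = 6.256 km/s.
Transfer-orbit speed at r₁ (vis-viva): v_p = √[μ(2/r₁ − 1/a_t)] = 7.300 km/s.
First burn Δv₁ = |v_p − v₁| = 1.044 km/s.
Circular speed at r₂: v₂ = √(μ/r₂) = 4.284 km/s.
Transfer-orbit speed at r₂: v_a = √[μ(2/r₂ − 1/a_t)] = 3.423 km/s.
Second burn Δv₂ = |v₂ − v_a| = 0.8610 km/s.
Δv = Δv₁ + Δv₂ = 1.044 + 0.8610 = 1.905 km/s.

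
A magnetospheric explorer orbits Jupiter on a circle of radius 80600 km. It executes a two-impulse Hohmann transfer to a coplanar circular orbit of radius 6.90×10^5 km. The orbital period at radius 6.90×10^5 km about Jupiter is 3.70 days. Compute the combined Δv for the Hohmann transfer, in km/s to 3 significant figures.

From Kepler's third law T² = 4π²r³/μ at r = 6.90×10^5 km, T = 3.70 days = 3.70 × 86400 s = 3.1968×10^5 s: μ = 4π²r³/T² = 1.26904×10^8 km³/s².
Transfer-ellipse semi-major axis a_t = (r₁ + r₂)/2 = (80600 + 6.900×10^5)/2 = 3.853×10^5 km.
At r₁ the circular-orbit speed is v₁ = √(μ/r₁) = 39.68 km/s.
On the transfer ellipse at r₁, vis-viva gives v_p = √[μ(2/r₁ − 1/a_t)] = 53.10 km/s.
First burn Δv₁ = |v_p − v₁| = 13.42 km/s.
At r₂, v₂ = √(μ/r₂) = 13.562 km/s.
Transfer-orbit speed at r₂: v_a = √[μ(2/r₂ − 1/a_t)] = 6.2027 km/s.
Second burn Δv₂ = |v₂ − v_a| = 7.359 km/s.
Total Δv = Δv₁ + Δv₂ = 20.78 km/s.

Δv = 20.8 km/s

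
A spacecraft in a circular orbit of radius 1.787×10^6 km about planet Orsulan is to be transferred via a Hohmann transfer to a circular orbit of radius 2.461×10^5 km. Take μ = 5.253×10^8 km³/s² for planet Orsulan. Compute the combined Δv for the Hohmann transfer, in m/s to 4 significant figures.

Δv = 23760 m/s

Semi-major axis of the transfer orbit: a_t = (1.787×10^6 + 2.461×10^5)/2 = 1.01655×10^6 km.
At r₁ the circular-orbit speed is v₁ = √(μ/r₁) = 17.145 km/s.
On the transfer ellipse at r₁, v² = μ(2/r − 1/a) gives v_a = √[μ(2/r₁ − 1/a_t)] = 8.4359 km/s.
First burn Δv₁ = |v_a − v₁| = 8.709 km/s.
At r₂, v₂ = √(μ/r₂) = 46.20063 km/s.
Transfer-orbit speed at r₂: v_p = √[μ(2/r₂ − 1/a_t)] = 61.25560 km/s.
Second burn Δv₂ = |v₂ − v_p| = 15.05 km/s.
Δv = Δv₁ + Δv₂ = 8.709 + 15.05 = 23.76 km/s.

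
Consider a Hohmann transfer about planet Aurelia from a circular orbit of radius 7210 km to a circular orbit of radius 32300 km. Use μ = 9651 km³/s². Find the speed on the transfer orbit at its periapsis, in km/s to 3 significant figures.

v = 1.48 km/s

Semi-major axis of the transfer orbit: a_t = (7210 + 32300)/2 = 19755 km.
The periapsis of the transfer ellipse is at r = 7210 km.
Applying v² = μ(2/r − 1/a_t): v = 1.479 km/s.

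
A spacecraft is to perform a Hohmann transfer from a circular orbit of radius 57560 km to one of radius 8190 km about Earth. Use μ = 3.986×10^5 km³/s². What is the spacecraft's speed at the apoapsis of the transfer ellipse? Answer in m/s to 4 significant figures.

v = 1313 m/s

Transfer-ellipse semi-major axis a_t = (r₁ + r₂)/2 = (57560 + 8190)/2 = 32875 km.
At apoapsis, r = 57560 km.
Vis-viva: v = √[μ(2/r − 1/a_t)] = √[3.986×10^5 × (2/57560 − 1/32875)] = 1.313 km/s.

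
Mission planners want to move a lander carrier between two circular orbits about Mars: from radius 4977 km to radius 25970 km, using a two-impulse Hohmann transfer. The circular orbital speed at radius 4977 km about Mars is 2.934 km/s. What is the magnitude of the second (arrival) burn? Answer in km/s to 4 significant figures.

From the circular-orbit relation v² = μ/r at r = 4977 km: μ = v²r = (2.934)² × 4977 = 42843.8 km³/s².
Transfer-ellipse semi-major axis a_t = (r₁ + r₂)/2 = (4977 + 25970)/2 = 15473.5 km.
Circular speed at r = 25970 km: v_c = √(μ/r) = 1.28442 km/s.
Transfer-orbit speed at the same r (vis-viva, a = a_t): v_t = √[μ(2/r − 1/a_t)] = 0.728446 km/s.
Δv₂ = |v_t − v_c| = |0.728446 − 1.28442| = 0.5560 km/s.

Δv₂ = 0.5560 km/s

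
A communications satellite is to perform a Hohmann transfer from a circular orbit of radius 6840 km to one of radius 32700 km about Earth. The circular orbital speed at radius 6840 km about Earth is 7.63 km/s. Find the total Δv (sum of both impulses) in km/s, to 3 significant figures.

Δv = 3.62 km/s

From the circular-orbit relation v² = μ/r at r = 6840 km: μ = v²r = (7.63)² × 6840 = 3.98204×10^5 km³/s².
Semi-major axis of the transfer orbit: a_t = (6840 + 32700)/2 = 19770 km.
At r₁ the circular-orbit speed is v₁ = √(μ/r₁) = 7.630 km/s.
Transfer-orbit speed at r₁ (vis-viva): v_p = √[μ(2/r₁ − 1/a_t)] = 9.813 km/s.
First burn Δv₁ = |v_p − v₁| = 2.183 km/s.
Circular speed at r₂: v₂ = √(μ/r₂) = 3.490 km/s.
Transfer-orbit speed at r₂: v_a = √[μ(2/r₂ − 1/a_t)] = 2.053 km/s.
Second burn Δv₂ = |v₂ − v_a| = 1.437 km/s.
Δv = Δv₁ + Δv₂ = 2.183 + 1.437 = 3.620 km/s.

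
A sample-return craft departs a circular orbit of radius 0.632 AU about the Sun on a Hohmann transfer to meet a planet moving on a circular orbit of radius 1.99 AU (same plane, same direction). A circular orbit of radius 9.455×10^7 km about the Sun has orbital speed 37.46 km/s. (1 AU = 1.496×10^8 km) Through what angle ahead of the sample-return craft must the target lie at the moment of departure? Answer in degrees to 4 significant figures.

φ = 83.75°

From the circular-orbit relation v² = μ/r at r = 9.455×10^7 km: μ = v²r = (37.46)² × 9.455×10^7 = 1.32677×10^11 km³/s².
In km: r₁ = 0.632 × 1.496×10^8 = 9.45472×10^7 km; r₂ = 1.99 × 1.496×10^8 = 2.97704×10^8 km.
The Hohmann ellipse has a_t = (r₁ + r₂)/2 = 1.961256×10^8 km.
The half-period of the transfer ellipse is t = π√(a_t³/μ) = 2.369×10^7 s.
Target angular speed ω₂ = √(μ/r₂³) = 7.091×10^-8 rad/s.
Angle swept by the target during transfer: ω₂·t = 1.6799 rad = 96.25°.
The sample-return craft traverses 180° on the transfer ellipse, so the target must lead by 180° − 96.25° = 83.75°.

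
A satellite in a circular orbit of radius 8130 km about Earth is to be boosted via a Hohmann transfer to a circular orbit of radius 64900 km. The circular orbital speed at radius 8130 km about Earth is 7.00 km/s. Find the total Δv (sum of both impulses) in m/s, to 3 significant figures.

Δv = 3640 m/s

From the circular-orbit relation v² = μ/r at r = 8130 km: μ = v²r = (7.00)² × 8130 = 3.98370×10^5 km³/s².
Transfer-ellipse semi-major axis a_t = (r₁ + r₂)/2 = (8130 + 64900)/2 = 36515 km.
At r₁ the circular-orbit speed is v₁ = √(μ/r₁) = 7.0000 km/s.
On the transfer ellipse at r₁, vis-viva gives v_p = √[μ(2/r₁ − 1/a_t)] = 9.3322 km/s.
First burn Δv₁ = |v_p − v₁| = 2.3322 km/s.
Circular speed at r₂: v₂ = √(μ/r₂) = 2.4775 km/s.
Transfer-orbit speed at r₂: v_a = √[μ(2/r₂ − 1/a_t)] = 1.1690 km/s.
Second burn Δv₂ = |v₂ − v_a| = 1.3085 km/s.
Δv = Δv₁ + Δv₂ = 2.3322 + 1.3085 = 3.641 km/s.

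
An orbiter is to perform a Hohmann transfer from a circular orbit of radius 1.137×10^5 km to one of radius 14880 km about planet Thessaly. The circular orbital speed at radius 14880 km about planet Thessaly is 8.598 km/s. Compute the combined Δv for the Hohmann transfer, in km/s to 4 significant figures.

Δv = 4.450 km/s

From the circular-orbit relation v² = μ/r at r = 14880 km: μ = v²r = (8.598)² × 14880 = 1.10001×10^6 km³/s².
Transfer-ellipse semi-major axis a_t = (r₁ + r₂)/2 = (1.137×10^5 + 14880)/2 = 64290 km.
Circular speed at r₁: v₁ = √(μ/r₁) = √(1.10001×10^6/1.137×10^5) = 3.110 km/s.
Transfer-orbit speed at r₁ (v² = μ(2/r − 1/a)): v_a = √[μ(2/r₁ − 1/a_t)] = 1.496 km/s.
First burn Δv₁ = |v_a − v₁| = 1.614 km/s.
Circular speed at r₂: v₂ = √(μ/r₂) = 8.5980 km/s.
Transfer-orbit speed at r₂: v_p = √[μ(2/r₂ − 1/a_t)] = 11.434 km/s.
Second burn Δv₂ = |v₂ − v_p| = 2.836 km/s.
Δv = Δv₁ + Δv₂ = 1.614 + 2.836 = 4.450 km/s.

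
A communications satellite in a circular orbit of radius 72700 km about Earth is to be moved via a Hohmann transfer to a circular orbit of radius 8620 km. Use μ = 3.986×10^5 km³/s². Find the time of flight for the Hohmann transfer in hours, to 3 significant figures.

t = 11.3 hours

Semi-major axis of the transfer orbit: a_t = (72700 + 8620)/2 = 40660 km.
Transfer time t = π√(a_t³/μ) = π√((40660)³ / 3.986×10^5) = 40800 s.
Converting: 40800 s ÷ 3600 s/hour = 11.3 hours.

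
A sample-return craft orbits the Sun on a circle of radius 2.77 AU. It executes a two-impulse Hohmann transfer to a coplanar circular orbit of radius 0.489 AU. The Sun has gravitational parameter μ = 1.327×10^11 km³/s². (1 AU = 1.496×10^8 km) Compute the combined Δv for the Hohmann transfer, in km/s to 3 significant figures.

Δv = 21.0 km/s

In km: r₁ = 2.77 × 1.496×10^8 = 4.14392×10^8 km; r₂ = 0.489 × 1.496×10^8 = 7.31544×10^7 km.
Transfer-ellipse semi-major axis a_t = (r₁ + r₂)/2 = (4.14392×10^8 + 7.31544×10^7)/2 = 2.437732×10^8 km.
At r₁ the circular-orbit speed is v₁ = √(μ/r₁) = 17.895 km/s.
On the transfer ellipse at r₁, vis-viva gives v_a = √[μ(2/r₁ − 1/a_t)] = 9.8030 km/s.
First burn Δv₁ = |v_a − v₁| = 8.092 km/s.
Circular speed at r₂: v₂ = √(μ/r₂) = 42.59 km/s.
Transfer-orbit speed at r₂: v_p = √[μ(2/r₂ − 1/a_t)] = 55.53 km/s.
Second burn Δv₂ = |v₂ − v_p| = 12.94 km/s.
Total Δv = Δv₁ + Δv₂ = 21.03 km/s.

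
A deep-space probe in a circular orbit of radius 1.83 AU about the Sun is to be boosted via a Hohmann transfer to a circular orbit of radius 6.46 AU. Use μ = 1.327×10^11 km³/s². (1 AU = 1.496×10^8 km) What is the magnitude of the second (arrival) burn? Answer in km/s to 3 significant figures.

Δv₂ = 3.93 km/s

In km: r₁ = 1.83 × 1.496×10^8 = 2.73768×10^8 km; r₂ = 6.46 × 1.496×10^8 = 9.66416×10^8 km.
Semi-major axis of the transfer orbit: a_t = (2.73768×10^8 + 9.66416×10^8)/2 = 6.20092×10^8 km.
On the circular orbit at r = 9.66416×10^8 km, v_c = √(μ/r) = 11.718 km/s.
Transfer-orbit speed at the same r (vis-viva, a = a_t): v_t = √[μ(2/r − 1/a_t)] = 7.7860 km/s.
Δv₂ = |v_t − v_c| = |7.7860 − 11.718| = 3.932 km/s.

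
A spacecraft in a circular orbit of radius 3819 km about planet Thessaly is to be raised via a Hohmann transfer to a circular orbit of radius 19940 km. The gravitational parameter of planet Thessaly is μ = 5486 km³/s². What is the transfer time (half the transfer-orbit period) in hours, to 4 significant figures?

t = 15.26 hours

The Hohmann ellipse has a_t = (r₁ + r₂)/2 = 11879.5 km.
Half the transfer-orbit period gives t = π√(a_t³/μ) = 54920 s.
Converting: 54920 s ÷ 3600 s/hour = 15.26 hours.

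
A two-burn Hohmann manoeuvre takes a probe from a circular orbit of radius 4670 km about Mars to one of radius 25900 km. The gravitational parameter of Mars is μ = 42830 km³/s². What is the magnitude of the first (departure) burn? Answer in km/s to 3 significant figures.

Δv₁ = 0.914 km/s

The Hohmann ellipse has a_t = (r₁ + r₂)/2 = 15285 km.
On the circular orbit at r = 4670 km, v_c = √(μ/r) = 3.0284 km/s.
Vis-viva on the transfer ellipse at r = 4670 km gives v_t = √[μ(2/r − 1/a_t)] = 3.9421 km/s.
Δv₁ = |v_t − v_c| = |3.9421 − 3.0284| = 0.9137 km/s.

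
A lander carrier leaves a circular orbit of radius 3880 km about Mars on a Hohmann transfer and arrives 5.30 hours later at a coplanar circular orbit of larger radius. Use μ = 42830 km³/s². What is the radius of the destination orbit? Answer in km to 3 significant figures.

r₂ = 19400 km

Transfer time t = 5.30 hours = 19080 s, and t = π√(a_t³/μ).
So a_t = (μ t²/π²)^(1/3) = (42830 × (19080)² / π²)^(1/3) = 11647 km.
Since a_t = (r₁ + r₂)/2, r₂ = 2a_t − r₁ = 2×11647 − 3880 = 19414 km.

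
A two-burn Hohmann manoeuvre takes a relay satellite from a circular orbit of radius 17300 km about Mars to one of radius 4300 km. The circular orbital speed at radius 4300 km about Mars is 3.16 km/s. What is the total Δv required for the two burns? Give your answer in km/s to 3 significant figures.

From the circular-orbit relation v² = μ/r at r = 4300 km: μ = v²r = (3.16)² × 4300 = 42938.1 km³/s².
Semi-major axis of the transfer orbit: a_t = (17300 + 4300)/2 = 10800 km.
At r₁ the circular-orbit speed is v₁ = √(μ/r₁) = 1.5754 km/s.
On the transfer ellipse at r₁, vis-viva gives v_a = √[μ(2/r₁ − 1/a_t)] = 0.99408 km/s.
First burn Δv₁ = |v_a − v₁| = 0.5813 km/s.
Circular speed at r₂: v₂ = √(μ/r₂) = 3.1600 km/s.
Transfer-orbit speed at r₂: v_p = √[μ(2/r₂ − 1/a_t)] = 3.9994 km/s.
Second burn Δv₂ = |v₂ − v_p| = 0.8394 km/s.
Total Δv = Δv₁ + Δv₂ = 1.421 km/s.

Δv = 1.42 km/s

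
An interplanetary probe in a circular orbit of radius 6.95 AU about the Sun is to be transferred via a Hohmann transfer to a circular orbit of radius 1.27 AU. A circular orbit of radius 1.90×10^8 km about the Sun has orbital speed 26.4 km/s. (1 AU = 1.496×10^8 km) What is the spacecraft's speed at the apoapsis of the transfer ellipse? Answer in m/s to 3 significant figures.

From the circular-orbit relation v² = μ/r at r = 1.90×10^8 km: μ = v²r = (26.4)² × 1.90×10^8 = 1.32422×10^11 km³/s².
In km: r₁ = 6.95 × 1.496×10^8 = 1.03972×10^9 km; r₂ = 1.27 × 1.496×10^8 = 1.89992×10^8 km.
The Hohmann ellipse has a_t = (r₁ + r₂)/2 = 6.14856×10^8 km.
The apoapsis of the transfer ellipse is at r = 1.03972×10^9 km.
From the vis-viva equation, v = √[μ(2/r − 1/a_t)] = 6.273 km/s.

v = 6270 m/s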